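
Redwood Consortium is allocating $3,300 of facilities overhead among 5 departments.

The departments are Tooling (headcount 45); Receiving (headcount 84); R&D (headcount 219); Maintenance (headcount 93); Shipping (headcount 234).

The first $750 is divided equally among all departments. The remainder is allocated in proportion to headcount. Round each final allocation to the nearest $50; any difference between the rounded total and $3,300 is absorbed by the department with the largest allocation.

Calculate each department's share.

Tooling: $300 | Receiving: $450 | R&D: $1,000 | Maintenance: $500 | Shipping: $1,050

$750 shared equally gives $150 per department.
Remainder $2,550 by headcount (total 675): Tooling 170.00 → $150; Receiving 317.33 → $300; R&D 827.33 → $850; Maintenance 351.33 → $350; Shipping 884.00 → $900.
Totals: Tooling $150 + $150 = $300; Receiving $150 + $300 = $450; R&D $150 + $850 = $1,000; Maintenance $150 + $350 = $500; Shipping $150 + $900 = $1,050.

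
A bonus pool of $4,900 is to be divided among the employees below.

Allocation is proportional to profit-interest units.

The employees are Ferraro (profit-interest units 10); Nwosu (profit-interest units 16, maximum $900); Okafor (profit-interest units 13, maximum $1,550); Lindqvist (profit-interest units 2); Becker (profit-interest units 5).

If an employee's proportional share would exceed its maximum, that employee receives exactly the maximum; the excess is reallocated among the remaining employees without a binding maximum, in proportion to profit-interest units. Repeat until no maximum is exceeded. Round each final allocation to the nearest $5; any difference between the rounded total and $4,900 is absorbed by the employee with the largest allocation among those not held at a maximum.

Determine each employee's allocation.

Ferraro: $1,440 | Nwosu: $900 | Okafor: $1,550 | Lindqvist: $290 | Becker: $720

Sum of profit-interest units: 46.
Unconstrained shares: Ferraro 1,065.22; Nwosu 1,704.35; Okafor 1,384.78; Lindqvist 213.04; Becker 532.61.
Cap binds for Nwosu ($900); balance $4,000 reallocated over remaining profit-interest units 30.
Cap binds for Okafor ($1,550); balance $2,450 reallocated over remaining profit-interest units 17.
Redistributed shares: Ferraro 1,441.18 → $1,440; Lindqvist 288.24 → $290; Becker 720.59 → $720.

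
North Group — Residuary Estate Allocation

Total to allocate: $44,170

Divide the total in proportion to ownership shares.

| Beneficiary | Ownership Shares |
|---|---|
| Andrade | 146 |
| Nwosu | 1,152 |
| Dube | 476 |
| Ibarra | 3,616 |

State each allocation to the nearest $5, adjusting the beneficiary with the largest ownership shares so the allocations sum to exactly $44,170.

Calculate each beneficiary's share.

Sum of ownership shares: 5,390.
Proportional shares: Andrade 146/5,390 × $44,170 = 1,196.44; Nwosu 1,152/5,390 × $44,170 = 9,440.42; Dube 476/5,390 × $44,170 = 3,900.73; Ibarra 3,616/5,390 × $44,170 = 29,632.42.
At nearest $5: Andrade $1,195; Nwosu $9,440; Dube $3,900; Ibarra $29,630. Sum = $44,165.
Difference $44,170 − $44,165 = +$5 applied to largest ownership shares (Ibarra): Ibarra becomes $29,635.

Andrade: $1,195; Nwosu: $9,440; Dube: $3,900; Ibarra: $29,635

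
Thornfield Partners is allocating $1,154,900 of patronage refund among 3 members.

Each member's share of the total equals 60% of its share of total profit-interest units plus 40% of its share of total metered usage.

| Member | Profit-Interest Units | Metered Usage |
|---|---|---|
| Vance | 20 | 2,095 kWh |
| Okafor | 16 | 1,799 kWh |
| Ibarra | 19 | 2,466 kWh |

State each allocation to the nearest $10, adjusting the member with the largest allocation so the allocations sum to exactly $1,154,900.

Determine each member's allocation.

Vance: $404,150 · Okafor: $332,250 · Ibarra: $418,500

Totals — profit-interest units 55, metered usage 6,360.
Combined weights (60% profit-interest units + 40% metered usage): Vance 0.3499; Okafor 0.2877; Ibarra 0.3624.
Pro-rata amounts: Vance 404,148.97; Okafor 332,253.31; Ibarra 418,497.73.
Rounded to nearest $10: Vance $404,150; Okafor $332,250; Ibarra $418,500. Sum = $1,154,900.
Sum already equals the total — no adjustment.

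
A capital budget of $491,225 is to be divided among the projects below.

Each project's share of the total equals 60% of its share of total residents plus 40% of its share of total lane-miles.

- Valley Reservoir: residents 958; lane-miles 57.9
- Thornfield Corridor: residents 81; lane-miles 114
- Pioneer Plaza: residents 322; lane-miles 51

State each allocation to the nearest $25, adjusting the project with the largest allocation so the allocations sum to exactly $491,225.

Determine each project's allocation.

Totals — residents 1,361, lane-miles 222.9.
Blended shares (60% residents + 40% lane-miles): Valley Reservoir 0.5262; Thornfield Corridor 0.2403; Pioneer Plaza 0.2335.
Raw shares: Valley Reservoir 258,502.05; Thornfield Corridor 118,034.04; Pioneer Plaza 114,688.91.
At nearest $25: Valley Reservoir $258,500; Thornfield Corridor $118,025; Pioneer Plaza $114,700. Sum = $491,225.
Rounded total matches; no reconciliation needed.

Valley Reservoir: $258,500 | Thornfield Corridor: $118,025 | Pioneer Plaza: $114,700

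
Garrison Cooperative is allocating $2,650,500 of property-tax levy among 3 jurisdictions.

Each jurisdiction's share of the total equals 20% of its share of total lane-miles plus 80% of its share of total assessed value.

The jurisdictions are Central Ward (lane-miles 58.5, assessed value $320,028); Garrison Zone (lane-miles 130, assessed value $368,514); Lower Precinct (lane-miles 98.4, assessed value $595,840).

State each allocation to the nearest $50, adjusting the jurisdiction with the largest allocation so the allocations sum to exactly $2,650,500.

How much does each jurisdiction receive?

Central Ward: $636,450 · Garrison Zone: $848,600 · Lower Precinct: $1,165,450

Lane-miles total 286.9; assessed value total 1,284,382.
Composite weights (20% lane-miles + 80% assessed value): Central Ward 0.2401; Garrison Zone 0.3202; Lower Precinct 0.4397.
Proportional shares: Central Ward 636,427.06; Garrison Zone 848,582.39; Lower Precinct 1,165,490.56.
At nearest $50: Central Ward $636,450; Garrison Zone $848,600; Lower Precinct $1,165,500. Sum = $2,650,550.
Difference $2,650,500 − $2,650,550 = −$50 applied to largest allocation (Lower Precinct): Lower Precinct becomes $1,165,450.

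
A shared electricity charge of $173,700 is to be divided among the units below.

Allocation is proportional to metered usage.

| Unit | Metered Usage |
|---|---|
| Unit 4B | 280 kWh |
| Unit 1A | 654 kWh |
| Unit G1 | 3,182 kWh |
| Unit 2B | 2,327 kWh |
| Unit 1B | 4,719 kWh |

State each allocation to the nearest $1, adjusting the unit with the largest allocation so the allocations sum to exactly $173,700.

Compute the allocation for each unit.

Sum of metered usage: 11,162.
Pro-rata amounts: Unit 4B 280/11,162 × $173,700 = 4,357.28; Unit 1A 654/11,162 × $173,700 = 10,177.37; Unit G1 3,182/11,162 × $173,700 = 49,517.42; Unit 2B 2,327/11,162 × $173,700 = 36,212.14; Unit 1B 4,719/11,162 × $173,700 = 73,435.79.
At nearest $1: Unit 4B $4,357; Unit 1A $10,177; Unit G1 $49,517; Unit 2B $36,212; Unit 1B $73,436. Sum = $173,699.
Difference $173,700 − $173,699 = +$1 applied to largest allocation (Unit 1B): Unit 1B becomes $73,437.

Unit 4B: $4,357 | Unit 1A: $10,177 | Unit G1: $49,517 | Unit 2B: $36,212 | Unit 1B: $73,437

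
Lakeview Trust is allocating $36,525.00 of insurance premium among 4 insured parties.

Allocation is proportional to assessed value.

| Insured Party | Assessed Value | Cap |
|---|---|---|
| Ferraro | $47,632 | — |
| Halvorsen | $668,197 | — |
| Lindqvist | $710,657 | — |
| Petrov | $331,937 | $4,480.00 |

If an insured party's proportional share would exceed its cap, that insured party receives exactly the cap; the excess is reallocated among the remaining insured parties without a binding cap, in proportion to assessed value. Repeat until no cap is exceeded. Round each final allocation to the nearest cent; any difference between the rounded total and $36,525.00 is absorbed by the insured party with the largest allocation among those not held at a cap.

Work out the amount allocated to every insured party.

Assessed value total: 1,758,423.
Unconstrained shares: Ferraro 989.3858; Halvorsen 13,879.4223; Lindqvist 14,761.3782; Petrov 6,894.8137.
Capped: Petrov ($4,480.00); balance $32,045.00 reallocated over remaining assessed value 1,426,486.
Redistributed shares: Ferraro 1,070.0192 → $1,070.02; Halvorsen 15,010.5734 → $15,010.57; Lindqvist 15,964.4073 → $15,964.41.

Ferraro: $1,070.02 · Halvorsen: $15,010.57 · Lindqvist: $15,964.41 · Petrov: $4,480.00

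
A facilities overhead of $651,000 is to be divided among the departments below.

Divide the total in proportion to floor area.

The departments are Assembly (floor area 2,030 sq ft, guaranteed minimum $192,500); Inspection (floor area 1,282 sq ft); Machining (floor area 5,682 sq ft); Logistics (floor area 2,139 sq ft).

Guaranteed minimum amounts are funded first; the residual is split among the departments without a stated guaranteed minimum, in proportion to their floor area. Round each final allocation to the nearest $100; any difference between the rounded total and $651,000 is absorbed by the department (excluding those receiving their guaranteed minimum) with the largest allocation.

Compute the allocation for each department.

Assembly: $192,500 · Inspection: $64,600 · Machining: $286,200 · Logistics: $107,700

Minimums first: Assembly $192,500. Residual $458,500.
Residual split over remaining floor area 9,103: Inspection 64,571.79 → $64,600; Machining 286,191.04 → $286,200; Logistics 107,737.17 → $107,700.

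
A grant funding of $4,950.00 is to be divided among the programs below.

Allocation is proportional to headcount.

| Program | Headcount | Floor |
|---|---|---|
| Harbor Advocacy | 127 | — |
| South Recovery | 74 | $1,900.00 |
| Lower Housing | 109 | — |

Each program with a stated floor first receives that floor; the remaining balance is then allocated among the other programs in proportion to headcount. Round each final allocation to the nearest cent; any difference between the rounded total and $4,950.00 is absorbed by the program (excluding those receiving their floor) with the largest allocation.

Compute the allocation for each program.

Harbor Advocacy: $1,641.31 | South Recovery: $1,900.00 | Lower Housing: $1,408.69

Fund the minimums — South Recovery $1,900.00. Residual $3,050.00.
Residual split over remaining headcount 236: Harbor Advocacy 1,641.3136 → $1,641.31; Lower Housing 1,408.6864 → $1,408.69.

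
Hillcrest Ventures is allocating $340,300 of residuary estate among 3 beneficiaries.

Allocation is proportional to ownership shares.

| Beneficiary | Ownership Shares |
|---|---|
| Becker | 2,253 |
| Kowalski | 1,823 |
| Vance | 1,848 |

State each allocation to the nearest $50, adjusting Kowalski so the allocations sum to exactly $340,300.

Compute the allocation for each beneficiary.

Total ownership shares = 5,924.
Unrounded shares: Becker 2,253/5,924 × $340,300 = 129,422.00; Kowalski 1,823/5,924 × $340,300 = 104,720.95; Vance 1,848/5,924 × $340,300 = 106,157.06.
At nearest $50: Becker $129,400; Kowalski $104,700; Vance $106,150. Sum = $340,250.
Difference $340,300 − $340,250 = +$50 applied to Kowalski: Kowalski becomes $104,750.

Becker: $129,400 | Kowalski: $104,750 | Vance: $106,150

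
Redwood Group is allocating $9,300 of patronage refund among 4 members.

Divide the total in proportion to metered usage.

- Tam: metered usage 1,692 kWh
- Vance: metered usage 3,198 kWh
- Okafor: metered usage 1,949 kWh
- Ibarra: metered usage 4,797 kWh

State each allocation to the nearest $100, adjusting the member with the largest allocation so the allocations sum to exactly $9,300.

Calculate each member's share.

Tam: $1,400 · Vance: $2,600 · Okafor: $1,600 · Ibarra: $3,700

Sum of metered usage: 11,636.
Raw shares: Tam 1,692/11,636 × $9,300 = 1,352.32; Vance 3,198/11,636 × $9,300 = 2,555.98; Okafor 1,949/11,636 × $9,300 = 1,557.73; Ibarra 4,797/11,636 × $9,300 = 3,833.97.
After rounding ($100): Tam $1,400; Vance $2,600; Okafor $1,600; Ibarra $3,800. Sum = $9,400.
Difference $9,300 − $9,400 = −$100 applied to largest allocation (Ibarra): Ibarra becomes $3,700.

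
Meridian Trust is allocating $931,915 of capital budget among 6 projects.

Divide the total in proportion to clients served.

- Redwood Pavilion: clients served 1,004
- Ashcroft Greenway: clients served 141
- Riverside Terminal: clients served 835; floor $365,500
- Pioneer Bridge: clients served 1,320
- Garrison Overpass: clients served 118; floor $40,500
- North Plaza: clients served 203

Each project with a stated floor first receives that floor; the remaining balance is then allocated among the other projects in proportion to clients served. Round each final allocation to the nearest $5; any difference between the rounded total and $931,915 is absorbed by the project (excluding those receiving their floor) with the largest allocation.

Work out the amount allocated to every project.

Redwood Pavilion: $197,910 · Ashcroft Greenway: $27,795 · Riverside Terminal: $365,500 · Pioneer Bridge: $260,195 · Garrison Overpass: $40,500 · North Plaza: $40,015

Guaranteed amounts: Riverside Terminal $365,500; Garrison Overpass $40,500. Remaining pool $525,915.
Remaining pool split over remaining clients served 2,668: Redwood Pavilion 197,908.04 → $197,910; Ashcroft Greenway 27,793.86 → $27,795; Pioneer Bridge 260,197.83 → $260,200; North Plaza 40,015.27 → $40,015.
Rounding difference −$5 applied to Pioneer Bridge → $260,195.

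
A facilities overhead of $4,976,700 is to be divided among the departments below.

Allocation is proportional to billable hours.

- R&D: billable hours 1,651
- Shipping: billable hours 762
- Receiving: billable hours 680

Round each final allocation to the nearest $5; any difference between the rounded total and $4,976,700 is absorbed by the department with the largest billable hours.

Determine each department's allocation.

Billable hours total: 3,093.
Pro-rata amounts: R&D 1,651/3,093 × $4,976,700 = 2,656,492.63; Shipping 762/3,093 × $4,976,700 = 1,226,073.52; Receiving 680/3,093 × $4,976,700 = 1,094,133.85.
After rounding ($5): R&D $2,656,495; Shipping $1,226,075; Receiving $1,094,135. Sum = $4,976,705.
Difference $4,976,700 − $4,976,705 = −$5 applied to largest billable hours (R&D): R&D becomes $2,656,490.

R&D: $2,656,490; Shipping: $1,226,075; Receiving: $1,094,135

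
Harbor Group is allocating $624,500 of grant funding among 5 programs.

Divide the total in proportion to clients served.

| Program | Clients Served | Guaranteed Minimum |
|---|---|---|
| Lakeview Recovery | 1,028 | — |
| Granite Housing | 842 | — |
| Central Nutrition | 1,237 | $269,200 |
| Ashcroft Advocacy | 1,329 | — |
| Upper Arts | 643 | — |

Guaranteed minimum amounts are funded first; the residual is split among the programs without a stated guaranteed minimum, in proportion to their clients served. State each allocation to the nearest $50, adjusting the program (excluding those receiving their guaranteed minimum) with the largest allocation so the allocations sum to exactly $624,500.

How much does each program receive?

Guaranteed amounts: Central Nutrition $269,200. Residual $355,300.
Residual split over remaining clients served 3,842: Lakeview Recovery 95,067.26 → $95,050; Granite Housing 77,866.37 → $77,850; Ashcroft Advocacy 122,903.10 → $122,900; Upper Arts 59,463.27 → $59,450.
Rounding difference +$50 applied to Ashcroft Advocacy → $122,950.

Lakeview Recovery: $95,050 · Granite Housing: $77,850 · Central Nutrition: $269,200 · Ashcroft Advocacy: $122,950 · Upper Arts: $59,450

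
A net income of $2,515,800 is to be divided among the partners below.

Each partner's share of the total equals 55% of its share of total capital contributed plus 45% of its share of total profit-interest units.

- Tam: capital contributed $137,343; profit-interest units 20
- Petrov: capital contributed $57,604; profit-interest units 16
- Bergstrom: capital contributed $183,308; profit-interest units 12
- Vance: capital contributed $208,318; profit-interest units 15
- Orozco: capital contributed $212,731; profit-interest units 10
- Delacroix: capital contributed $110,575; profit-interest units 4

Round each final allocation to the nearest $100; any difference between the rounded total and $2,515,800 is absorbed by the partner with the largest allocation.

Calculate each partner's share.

Capital contributed total 909,879; profit-interest units total 77.
Composite weights (55% capital contributed + 45% profit-interest units): Tam 0.1999; Petrov 0.1283; Bergstrom 0.1809; Vance 0.2136; Orozco 0.1870; Delacroix 0.0902.
Raw shares: Tam 502,917.63; Petrov 322,844.38; Bergstrom 455,196.66; Vance 537,338.56; Orozco 470,535.96; Delacroix 226,966.81.
At nearest $100: Tam $502,900; Petrov $322,800; Bergstrom $455,200; Vance $537,300; Orozco $470,500; Delacroix $227,000. Sum = $2,515,700.
Difference $2,515,800 − $2,515,700 = +$100 applied to largest allocation (Vance): Vance becomes $537,400.

Tam: $502,900; Petrov: $322,800; Bergstrom: $455,200; Vance: $537,400; Orozco: $470,500; Delacroix: $227,000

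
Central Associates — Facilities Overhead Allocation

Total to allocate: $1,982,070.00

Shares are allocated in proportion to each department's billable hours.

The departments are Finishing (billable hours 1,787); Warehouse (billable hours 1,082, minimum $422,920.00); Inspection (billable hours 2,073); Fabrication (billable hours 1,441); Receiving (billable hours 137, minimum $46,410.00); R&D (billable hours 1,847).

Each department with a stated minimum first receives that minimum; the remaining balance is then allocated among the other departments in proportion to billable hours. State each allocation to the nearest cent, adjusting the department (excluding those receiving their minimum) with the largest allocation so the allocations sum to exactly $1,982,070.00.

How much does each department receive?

Guaranteed amounts: Warehouse $422,920.00; Receiving $46,410.00. Remaining pool $1,512,740.00.
Remaining pool split over remaining billable hours 7,148: Finishing 378,185.0000 → $378,185.00; Inspection 438,711.5305 → $438,711.53; Fabrication 304,960.5960 → $304,960.60; R&D 390,882.8735 → $390,882.87.

Finishing: $378,185.00; Warehouse: $422,920.00; Inspection: $438,711.53; Fabrication: $304,960.60; Receiving: $46,410.00; R&D: $390,882.87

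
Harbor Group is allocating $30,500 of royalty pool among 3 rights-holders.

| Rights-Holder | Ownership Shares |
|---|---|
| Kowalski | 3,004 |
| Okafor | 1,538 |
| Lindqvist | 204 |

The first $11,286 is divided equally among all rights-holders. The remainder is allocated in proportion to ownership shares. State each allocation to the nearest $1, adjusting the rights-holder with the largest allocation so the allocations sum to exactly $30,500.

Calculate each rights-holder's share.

Kowalski: $15,923; Okafor: $9,989; Lindqvist: $4,588

$11,286 shared equally gives $3,762 per rights-holder.
Remainder $19,214 by ownership shares (total 4,746): Kowalski 12,161.58 → $12,162; Okafor 6,226.53 → $6,227; Lindqvist 825.89 → $826.
Rounding difference −$1 on remainder applied to Kowalski.
Totals: Kowalski $3,762 + $12,161 = $15,923; Okafor $3,762 + $6,227 = $9,989; Lindqvist $3,762 + $826 = $4,588.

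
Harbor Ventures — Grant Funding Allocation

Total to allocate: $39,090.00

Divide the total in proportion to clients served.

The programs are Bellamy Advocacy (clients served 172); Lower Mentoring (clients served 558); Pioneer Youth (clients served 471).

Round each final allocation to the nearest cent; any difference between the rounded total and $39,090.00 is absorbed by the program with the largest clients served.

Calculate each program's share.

Bellamy Advocacy: $5,598.23 | Lower Mentoring: $18,161.72 | Pioneer Youth: $15,330.05

Clients served total: 172 + 558 + 471 = 1,201.
Unrounded shares: Bellamy Advocacy 5,598.2348; Lower Mentoring 18,161.7152; Pioneer Youth 15,330.0500.
Rounded to nearest cent: Bellamy Advocacy $5,598.23; Lower Mentoring $18,161.72; Pioneer Youth $15,330.05. Sum = $39,090.00.
No rounding difference to absorb.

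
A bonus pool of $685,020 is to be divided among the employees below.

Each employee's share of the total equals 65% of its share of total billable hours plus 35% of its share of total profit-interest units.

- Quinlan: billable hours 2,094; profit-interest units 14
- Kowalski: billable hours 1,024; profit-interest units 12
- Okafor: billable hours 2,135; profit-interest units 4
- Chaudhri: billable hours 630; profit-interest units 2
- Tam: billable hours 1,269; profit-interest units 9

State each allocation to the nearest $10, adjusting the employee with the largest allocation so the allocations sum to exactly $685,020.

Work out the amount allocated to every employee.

Billable hours total 7,152; profit-interest units total 41.
Composite weights (65% billable hours + 35% profit-interest units): Quinlan 0.3098; Kowalski 0.1955; Okafor 0.2282; Chaudhri 0.0743; Tam 0.1922.
Raw shares: Quinlan 212,234.68; Kowalski 133,924.08; Okafor 156,309.90; Chaudhri 50,917.46; Tam 131,633.88.
At nearest $10: Quinlan $212,230; Kowalski $133,920; Okafor $156,310; Chaudhri $50,920; Tam $131,630. Sum = $685,010.
Difference $685,020 − $685,010 = +$10 applied to largest allocation (Quinlan): Quinlan becomes $212,240.

Quinlan: $212,240 | Kowalski: $133,920 | Okafor: $156,310 | Chaudhri: $50,920 | Tam: $131,630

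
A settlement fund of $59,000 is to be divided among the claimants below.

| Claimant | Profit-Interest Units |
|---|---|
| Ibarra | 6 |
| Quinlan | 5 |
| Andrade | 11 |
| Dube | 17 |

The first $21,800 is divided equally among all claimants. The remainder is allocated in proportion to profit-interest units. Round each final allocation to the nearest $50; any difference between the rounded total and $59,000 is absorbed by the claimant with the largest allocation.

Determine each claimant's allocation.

Equal tier: $21,800 ÷ 4 = $5,450 apiece.
Remainder $37,200 by profit-interest units (total 39): Ibarra 5,723.08 → $5,700; Quinlan 4,769.23 → $4,750; Andrade 10,492.31 → $10,500; Dube 16,215.38 → $16,200.
Rounding difference +$50 on remainder applied to Dube.
Totals: Ibarra $5,450 + $5,700 = $11,150; Quinlan $5,450 + $4,750 = $10,200; Andrade $5,450 + $10,500 = $15,950; Dube $5,450 + $16,250 = $21,700.

Ibarra: $11,150 | Quinlan: $10,200 | Andrade: $15,950 | Dube: $21,700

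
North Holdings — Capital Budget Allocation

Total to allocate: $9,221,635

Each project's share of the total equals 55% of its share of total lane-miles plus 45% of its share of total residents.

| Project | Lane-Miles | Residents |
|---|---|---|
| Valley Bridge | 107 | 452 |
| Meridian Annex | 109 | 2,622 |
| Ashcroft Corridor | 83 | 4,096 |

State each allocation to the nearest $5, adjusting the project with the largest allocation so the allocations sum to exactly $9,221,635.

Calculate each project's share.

Valley Bridge: $2,076,630; Meridian Annex: $3,366,470; Ashcroft Corridor: $3,778,535

Lane-miles total 299; residents total 7,170.
Composite weights (55% lane-miles + 45% residents): Valley Bridge 0.2252; Meridian Annex 0.3651; Ashcroft Corridor 0.4097.
Pro-rata amounts: Valley Bridge 2,076,628.68; Meridian Annex 3,366,471.67; Ashcroft Corridor 3,778,534.65.
At nearest $5: Valley Bridge $2,076,630; Meridian Annex $3,366,470; Ashcroft Corridor $3,778,535. Sum = $9,221,635.
Rounded total matches; no reconciliation needed.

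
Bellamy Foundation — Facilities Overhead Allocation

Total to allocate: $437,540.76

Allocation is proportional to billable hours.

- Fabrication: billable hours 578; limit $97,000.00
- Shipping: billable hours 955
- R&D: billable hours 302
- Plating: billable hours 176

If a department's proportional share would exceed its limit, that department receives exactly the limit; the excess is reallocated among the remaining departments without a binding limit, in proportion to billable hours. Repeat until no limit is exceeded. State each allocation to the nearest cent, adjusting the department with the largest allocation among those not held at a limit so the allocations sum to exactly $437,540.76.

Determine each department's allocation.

Fabrication: $97,000.00 · Shipping: $226,947.96 · R&D: $71,767.84 · Plating: $41,824.96

Billable hours total: 2,011.
Unconstrained shares: Fabrication 125,757.6128; Shipping 207,782.9069; R&D 65,707.2648; Plating 38,292.9755.
Held at cap: Fabrication ($97,000.00); balance $340,540.76 reallocated over remaining billable hours 1,433.
Redistributed shares: Shipping 226,947.9594 → $226,947.96; R&D 71,767.8364 → $71,767.84; Plating 41,824.9642 → $41,824.96.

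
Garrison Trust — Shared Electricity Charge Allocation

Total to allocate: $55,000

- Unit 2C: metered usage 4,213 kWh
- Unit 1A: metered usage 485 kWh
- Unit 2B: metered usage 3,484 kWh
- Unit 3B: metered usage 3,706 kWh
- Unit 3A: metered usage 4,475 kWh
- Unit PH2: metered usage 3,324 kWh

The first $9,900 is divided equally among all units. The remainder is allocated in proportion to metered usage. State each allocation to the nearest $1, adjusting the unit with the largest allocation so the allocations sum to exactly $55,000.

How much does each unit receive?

First tranche $9,900 split equally: $1,650 each.
Remainder $45,100 by metered usage (total 19,687): Unit 2C 9,651.36 → $9,651; Unit 1A 1,111.06 → $1,111; Unit 2B 7,981.33 → $7,981; Unit 3B 8,489.90 → $8,490; Unit 3A 10,251.56 → $10,252; Unit PH2 7,614.79 → $7,615.
Totals: Unit 2C $1,650 + $9,651 = $11,301; Unit 1A $1,650 + $1,111 = $2,761; Unit 2B $1,650 + $7,981 = $9,631; Unit 3B $1,650 + $8,490 = $10,140; Unit 3A $1,650 + $10,252 = $11,902; Unit PH2 $1,650 + $7,615 = $9,265.

Unit 2C: $11,301 · Unit 1A: $2,761 · Unit 2B: $9,631 · Unit 3B: $10,140 · Unit 3A: $11,902 · Unit PH2: $9,265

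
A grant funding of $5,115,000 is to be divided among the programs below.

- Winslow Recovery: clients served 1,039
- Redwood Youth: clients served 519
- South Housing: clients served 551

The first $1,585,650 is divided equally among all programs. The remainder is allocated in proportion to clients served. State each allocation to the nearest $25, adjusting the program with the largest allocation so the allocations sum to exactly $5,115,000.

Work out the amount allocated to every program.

$1,585,650 shared equally gives $528,550 per program.
Remainder $3,529,350 by clients served (total 2,109): Winslow Recovery 1,738,736.20 → $1,738,725; Redwood Youth 868,531.37 → $868,525; South Housing 922,082.43 → $922,075.
Rounding difference +$25 on remainder applied to Winslow Recovery.
Totals: Winslow Recovery $528,550 + $1,738,750 = $2,267,300; Redwood Youth $528,550 + $868,525 = $1,397,075; South Housing $528,550 + $922,075 = $1,450,625.

Winslow Recovery: $2,267,300 · Redwood Youth: $1,397,075 · South Housing: $1,450,625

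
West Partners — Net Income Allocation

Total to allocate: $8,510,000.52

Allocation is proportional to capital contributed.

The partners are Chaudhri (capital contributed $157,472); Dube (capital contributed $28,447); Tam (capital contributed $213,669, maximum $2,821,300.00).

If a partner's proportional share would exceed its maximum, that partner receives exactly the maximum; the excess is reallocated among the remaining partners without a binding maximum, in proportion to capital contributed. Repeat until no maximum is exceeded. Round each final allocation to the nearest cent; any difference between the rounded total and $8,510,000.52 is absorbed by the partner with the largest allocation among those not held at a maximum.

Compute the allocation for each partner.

Chaudhri: $4,818,286.72 | Dube: $870,413.80 | Tam: $2,821,300.00

Combined capital contributed = 399,588.
Proportional shares (ignoring caps): Chaudhri 3,353,671.2861; Dube 605,833.9710; Tam 4,550,495.2629.
Capped: Tam ($2,821,300.00); remaining pool $5,688,700.52 reallocated over remaining capital contributed 185,919.
Remaining shares: Chaudhri 4,818,286.7178 → $4,818,286.72; Dube 870,413.8022 → $870,413.80.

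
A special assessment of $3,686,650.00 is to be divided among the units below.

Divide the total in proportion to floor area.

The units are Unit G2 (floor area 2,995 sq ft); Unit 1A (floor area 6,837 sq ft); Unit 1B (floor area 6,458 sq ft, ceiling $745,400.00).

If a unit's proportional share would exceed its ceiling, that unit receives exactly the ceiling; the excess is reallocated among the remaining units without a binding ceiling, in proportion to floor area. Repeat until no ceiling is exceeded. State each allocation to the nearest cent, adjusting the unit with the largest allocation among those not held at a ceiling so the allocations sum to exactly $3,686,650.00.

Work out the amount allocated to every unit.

Floor area total: 16,290.
Unconstrained shares: Unit G2 677,809.4997; Unit 1A 1,547,306.6943; Unit 1B 1,461,533.8060.
Capped: Unit 1B ($745,400.00); residual $2,941,250.00 reallocated over remaining floor area 9,832.
Shares after redistribution: Unit G2 895,956.4432 → $895,956.44; Unit 1A 2,045,293.5568 → $2,045,293.56.

Unit G2: $895,956.44 | Unit 1A: $2,045,293.56 | Unit 1B: $745,400.00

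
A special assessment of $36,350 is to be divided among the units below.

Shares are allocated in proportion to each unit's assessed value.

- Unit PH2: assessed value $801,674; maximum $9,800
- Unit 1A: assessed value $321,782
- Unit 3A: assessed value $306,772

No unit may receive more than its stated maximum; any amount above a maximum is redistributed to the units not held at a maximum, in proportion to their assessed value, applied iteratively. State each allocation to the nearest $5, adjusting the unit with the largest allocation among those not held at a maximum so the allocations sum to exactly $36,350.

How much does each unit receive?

Combined assessed value = 1,430,228.
Proportional shares (ignoring caps): Unit PH2 20,374.97; Unit 1A 8,178.26; Unit 3A 7,796.77.
Cap binds for Unit PH2 ($9,800); balance $26,550 reallocated over remaining assessed value 628,554.
Shares after redistribution: Unit 1A 13,592.01 → $13,590; Unit 3A 12,957.99 → $12,960.

Unit PH2: $9,800 · Unit 1A: $13,590 · Unit 3A: $12,960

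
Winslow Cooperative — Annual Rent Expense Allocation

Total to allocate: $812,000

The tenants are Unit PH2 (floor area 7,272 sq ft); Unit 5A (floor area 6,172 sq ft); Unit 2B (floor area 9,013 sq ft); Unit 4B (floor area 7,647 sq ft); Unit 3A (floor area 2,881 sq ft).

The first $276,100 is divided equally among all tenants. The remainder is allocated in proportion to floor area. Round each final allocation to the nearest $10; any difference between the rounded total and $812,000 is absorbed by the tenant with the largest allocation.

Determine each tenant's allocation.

Equal tier: $276,100 ÷ 5 = $55,220 apiece.
Remainder $535,900 by floor area (total 32,985): Unit PH2 118,146.58 → $118,150; Unit 5A 100,275.12 → $100,280; Unit 2B 146,432.22 → $146,430; Unit 4B 124,239.12 → $124,240; Unit 3A 46,806.97 → $46,810.
Rounding difference −$10 on remainder applied to Unit 2B.
Totals: Unit PH2 $55,220 + $118,150 = $173,370; Unit 5A $55,220 + $100,280 = $155,500; Unit 2B $55,220 + $146,420 = $201,640; Unit 4B $55,220 + $124,240 = $179,460; Unit 3A $55,220 + $46,810 = $102,030.

Unit PH2: $173,370; Unit 5A: $155,500; Unit 2B: $201,640; Unit 4B: $179,460; Unit 3A: $102,030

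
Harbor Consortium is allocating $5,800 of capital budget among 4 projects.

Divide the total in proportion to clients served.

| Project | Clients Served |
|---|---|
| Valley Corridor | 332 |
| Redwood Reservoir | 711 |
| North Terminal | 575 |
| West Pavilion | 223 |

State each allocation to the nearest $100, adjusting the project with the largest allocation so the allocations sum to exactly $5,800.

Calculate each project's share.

Valley Corridor: $1,000 · Redwood Reservoir: $2,300 · North Terminal: $1,800 · West Pavilion: $700

Total clients served = 1,841.
Pro-rata amounts: Valley Corridor 332/1,841 × $5,800 = 1,045.95; Redwood Reservoir 711/1,841 × $5,800 = 2,239.98; North Terminal 575/1,841 × $5,800 = 1,811.52; West Pavilion 223/1,841 × $5,800 = 702.55.
At nearest $100: Valley Corridor $1,000; Redwood Reservoir $2,200; North Terminal $1,800; West Pavilion $700. Sum = $5,700.
Difference $5,800 − $5,700 = +$100 applied to largest allocation (Redwood Reservoir): Redwood Reservoir becomes $2,300.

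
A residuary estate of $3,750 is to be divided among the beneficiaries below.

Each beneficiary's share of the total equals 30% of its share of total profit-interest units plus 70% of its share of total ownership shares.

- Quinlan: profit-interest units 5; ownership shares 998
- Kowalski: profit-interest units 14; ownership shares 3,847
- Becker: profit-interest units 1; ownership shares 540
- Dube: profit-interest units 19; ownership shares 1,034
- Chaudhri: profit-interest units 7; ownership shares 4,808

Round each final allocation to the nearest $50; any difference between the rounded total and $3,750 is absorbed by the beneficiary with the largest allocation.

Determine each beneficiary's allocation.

Quinlan: $350 · Kowalski: $1,250 · Becker: $150 · Dube: $700 · Chaudhri: $1,300

Totals — profit-interest units 46, ownership shares 11,227.
Blended shares (30% profit-interest units + 70% ownership shares): Quinlan 0.0948; Kowalski 0.3312; Becker 0.0402; Dube 0.1884; Chaudhri 0.3454.
Raw shares: Quinlan 355.63; Kowalski 1,241.86; Becker 150.71; Dube 706.43; Chaudhri 1,295.36.
After rounding ($50): Quinlan $350; Kowalski $1,250; Becker $150; Dube $700; Chaudhri $1,300. Sum = $3,750.
Sum already equals the total — no adjustment.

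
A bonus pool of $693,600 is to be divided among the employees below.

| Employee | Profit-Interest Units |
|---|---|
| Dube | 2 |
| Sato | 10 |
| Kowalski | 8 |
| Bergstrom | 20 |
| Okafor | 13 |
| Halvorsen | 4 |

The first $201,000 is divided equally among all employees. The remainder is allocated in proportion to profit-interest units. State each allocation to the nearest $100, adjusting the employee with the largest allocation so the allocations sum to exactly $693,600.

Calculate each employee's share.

Dube: $50,800 · Sato: $119,900 · Kowalski: $102,600 · Bergstrom: $206,400 · Okafor: $145,800 · Halvorsen: $68,100

$201,000 shared equally gives $33,500 per employee.
Remainder $492,600 by profit-interest units (total 57): Dube 17,284.21 → $17,300; Sato 86,421.05 → $86,400; Kowalski 69,136.84 → $69,100; Bergstrom 172,842.11 → $172,800; Okafor 112,347.37 → $112,300; Halvorsen 34,568.42 → $34,600.
Rounding difference +$100 on remainder applied to Bergstrom.
Totals: Dube $33,500 + $17,300 = $50,800; Sato $33,500 + $86,400 = $119,900; Kowalski $33,500 + $69,100 = $102,600; Bergstrom $33,500 + $172,900 = $206,400; Okafor $33,500 + $112,300 = $145,800; Halvorsen $33,500 + $34,600 = $68,100.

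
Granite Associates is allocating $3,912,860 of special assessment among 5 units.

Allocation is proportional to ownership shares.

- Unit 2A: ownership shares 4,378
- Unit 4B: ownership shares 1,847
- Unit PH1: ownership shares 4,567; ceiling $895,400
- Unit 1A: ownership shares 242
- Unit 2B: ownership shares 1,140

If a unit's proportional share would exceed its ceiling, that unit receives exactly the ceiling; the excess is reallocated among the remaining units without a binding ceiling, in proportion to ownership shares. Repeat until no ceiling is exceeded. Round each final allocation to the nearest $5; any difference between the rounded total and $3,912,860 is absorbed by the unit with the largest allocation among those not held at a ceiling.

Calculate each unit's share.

Ownership shares total: 12,174.
Pro-rata shares before constraints: Unit 2A 1,407,138.25; Unit 4B 593,646.49; Unit PH1 1,467,884.97; Unit 1A 77,781.51; Unit 2B 366,408.77.
Held at cap: Unit PH1 ($895,400); residual $3,017,460 reallocated over remaining ownership shares 7,607.
Redistributed shares: Unit 2A 1,736,616.26 → $1,736,615; Unit 4B 732,647.38 → $732,645; Unit 1A 95,993.86 → $95,995; Unit 2B 452,202.498 → $452,200.
Rounding difference +$5 applied to Unit 2A → $1,736,620.

Unit 2A: $1,736,620 · Unit 4B: $732,645 · Unit PH1: $895,400 · Unit 1A: $95,995 · Unit 2B: $452,200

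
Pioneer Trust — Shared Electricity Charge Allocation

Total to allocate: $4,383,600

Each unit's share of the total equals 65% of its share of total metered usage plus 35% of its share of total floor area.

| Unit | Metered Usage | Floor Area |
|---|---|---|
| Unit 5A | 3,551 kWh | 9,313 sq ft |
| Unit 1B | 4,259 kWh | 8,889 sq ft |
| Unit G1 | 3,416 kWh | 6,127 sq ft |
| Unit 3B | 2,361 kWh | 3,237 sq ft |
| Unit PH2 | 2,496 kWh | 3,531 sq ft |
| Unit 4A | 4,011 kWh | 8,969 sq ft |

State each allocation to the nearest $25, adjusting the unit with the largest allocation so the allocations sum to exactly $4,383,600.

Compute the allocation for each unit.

Unit 5A: $860,150 · Unit 1B: $944,300 · Unit G1: $719,025 · Unit 3B: $458,750 · Unit PH2: $489,150 · Unit 4A: $912,225

Metered usage total 20,094; floor area total 40,066.
Combined weights (65% metered usage + 35% floor area): Unit 5A 0.1962; Unit 1B 0.2154; Unit G1 0.1640; Unit 3B 0.1047; Unit PH2 0.1116; Unit 4A 0.2081.
Proportional shares: Unit 5A 860,159.36; Unit 1B 944,317.78; Unit G1 719,013.78; Unit 3B 458,746.53; Unit PH2 489,147.84; Unit 4A 912,214.71.
After rounding ($25): Unit 5A $860,150; Unit 1B $944,325; Unit G1 $719,025; Unit 3B $458,750; Unit PH2 $489,150; Unit 4A $912,225. Sum = $4,383,625.
Difference $4,383,600 − $4,383,625 = −$25 applied to largest allocation (Unit 1B): Unit 1B becomes $944,300.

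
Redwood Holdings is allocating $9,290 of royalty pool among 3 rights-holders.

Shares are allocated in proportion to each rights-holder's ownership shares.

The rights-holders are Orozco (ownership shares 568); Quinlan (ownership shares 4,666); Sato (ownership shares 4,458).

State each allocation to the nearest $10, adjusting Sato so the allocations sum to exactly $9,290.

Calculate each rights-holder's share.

Total ownership shares = 9,692.
Pro-rata amounts: Orozco 568/9,692 × $9,290 = 544.44; Quinlan 4,666/9,692 × $9,290 = 4,472.47; Sato 4,458/9,692 × $9,290 = 4,273.09.
At nearest $10: Orozco $540; Quinlan $4,470; Sato $4,270. Sum = $9,280.
Difference $9,290 − $9,280 = +$10 applied to Sato: Sato becomes $4,280.

Orozco: $540 · Quinlan: $4,470 · Sato: $4,280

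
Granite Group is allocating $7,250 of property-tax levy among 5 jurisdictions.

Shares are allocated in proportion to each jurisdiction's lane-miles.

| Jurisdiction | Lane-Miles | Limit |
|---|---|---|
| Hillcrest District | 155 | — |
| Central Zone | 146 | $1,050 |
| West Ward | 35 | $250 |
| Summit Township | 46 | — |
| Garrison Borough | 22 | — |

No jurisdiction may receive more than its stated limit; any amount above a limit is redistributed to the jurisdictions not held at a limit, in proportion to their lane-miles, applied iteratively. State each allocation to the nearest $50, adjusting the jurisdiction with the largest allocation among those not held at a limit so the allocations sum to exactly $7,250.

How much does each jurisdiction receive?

Total lane-miles = 404.
Unconstrained shares: Hillcrest District 2,781.56; Central Zone 2,620.05; West Ward 628.09; Summit Township 825.50; Garrison Borough 394.80.
Capped: Central Zone ($1,050), West Ward ($250); balance $5,950 reallocated over remaining lane-miles 223.
Shares after redistribution: Hillcrest District 4,135.65 → $4,150; Summit Township 1,227.35 → $1,250; Garrison Borough 587.00 → $600.
Rounding difference −$50 applied to Hillcrest District → $4,100.

Hillcrest District: $4,100 | Central Zone: $1,050 | West Ward: $250 | Summit Township: $1,250 | Garrison Borough: $600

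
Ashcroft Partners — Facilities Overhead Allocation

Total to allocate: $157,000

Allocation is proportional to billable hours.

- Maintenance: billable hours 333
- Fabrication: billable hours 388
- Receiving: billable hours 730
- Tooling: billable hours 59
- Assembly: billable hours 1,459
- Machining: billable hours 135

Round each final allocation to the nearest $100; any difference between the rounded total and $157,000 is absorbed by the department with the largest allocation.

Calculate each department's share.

Total billable hours = 3,104.
Proportional shares: Maintenance 333/3,104 × $157,000 = 16,843.11; Fabrication 388/3,104 × $157,000 = 19,625.00; Receiving 730/3,104 × $157,000 = 36,923.32; Tooling 59/3,104 × $157,000 = 2,984.21; Assembly 1,459/3,104 × $157,000 = 73,796.07; Machining 135/3,104 × $157,000 = 6,828.29.
Rounded to nearest $100: Maintenance $16,800; Fabrication $19,600; Receiving $36,900; Tooling $3,000; Assembly $73,800; Machining $6,800. Sum = $156,900.
Difference $157,000 − $156,900 = +$100 applied to largest allocation (Assembly): Assembly becomes $73,900.

Maintenance: $16,800 | Fabrication: $19,600 | Receiving: $36,900 | Tooling: $3,000 | Assembly: $73,900 | Machining: $6,800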